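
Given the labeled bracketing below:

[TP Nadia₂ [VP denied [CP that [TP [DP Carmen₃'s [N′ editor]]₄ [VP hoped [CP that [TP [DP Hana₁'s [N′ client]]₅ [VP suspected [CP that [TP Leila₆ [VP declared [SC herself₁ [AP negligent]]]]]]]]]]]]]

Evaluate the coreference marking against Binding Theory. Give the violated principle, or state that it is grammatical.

Principle A

The two coindexed NPs are *Hana₁* and *herself₁*.
*herself₁* is an anaphor. Principle A requires it to be bound within its binding domain — the embedded TP, whose subject is Leila₆.
Within that domain it is c-commanded by *Leila₆*, which does not share its index.
*Hana₁* does not c-command the anaphor at all.
The anaphor is unbound in its domain → Principle A violation.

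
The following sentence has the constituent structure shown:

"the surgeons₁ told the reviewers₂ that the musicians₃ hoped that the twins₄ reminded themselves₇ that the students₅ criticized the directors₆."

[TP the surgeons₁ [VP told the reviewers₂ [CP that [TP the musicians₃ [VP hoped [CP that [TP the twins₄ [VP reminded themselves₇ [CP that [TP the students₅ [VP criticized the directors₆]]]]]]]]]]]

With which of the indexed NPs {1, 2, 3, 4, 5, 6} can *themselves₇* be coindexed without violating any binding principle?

*themselves* is an anaphor, so Principle A applies: it must be bound in its binding domain.
Binding domain of *themselves₇*: the embedded TP, whose subject is the twins₄.
*the surgeons₁* c-commands the anaphor but is outside its binding domain → cannot satisfy Principle A.
*the reviewers₂* c-commands the anaphor but is outside its binding domain → cannot satisfy Principle A.
*the musicians₃* c-commands the anaphor but is outside its binding domain → cannot satisfy Principle A.
*the twins₄* c-commands the anaphor within its binding domain → licit binder.
*the students₅* does not c-command the anaphor → cannot bind it.
*the directors₆* does not c-command the anaphor → cannot bind it.

{4}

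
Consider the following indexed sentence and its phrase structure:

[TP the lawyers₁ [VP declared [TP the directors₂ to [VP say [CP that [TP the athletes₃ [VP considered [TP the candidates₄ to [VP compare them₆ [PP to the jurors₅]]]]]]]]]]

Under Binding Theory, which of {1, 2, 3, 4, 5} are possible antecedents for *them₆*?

*them* is a pronoun, so Principle B applies: it must be free in its binding domain.
Binding domain of *them₆*: the embedded TP, whose subject is the candidates₄.
*the lawyers₁* c-commands the pronoun but from outside its binding domain, and is not c-commanded by it → coindexation permitted.
*the directors₂* c-commands the pronoun but from outside its binding domain, and is not c-commanded by it → coindexation permitted.
*the athletes₃* c-commands the pronoun but from outside its binding domain, and is not c-commanded by it → coindexation permitted.
*the candidates₄* c-commands the pronoun within its binding domain → coindexation would violate Principle B.
*the jurors₅*: the pronoun c-commands this R-expression → coindexation would violate Principle C on *the jurors₅*.

{1, 2, 3}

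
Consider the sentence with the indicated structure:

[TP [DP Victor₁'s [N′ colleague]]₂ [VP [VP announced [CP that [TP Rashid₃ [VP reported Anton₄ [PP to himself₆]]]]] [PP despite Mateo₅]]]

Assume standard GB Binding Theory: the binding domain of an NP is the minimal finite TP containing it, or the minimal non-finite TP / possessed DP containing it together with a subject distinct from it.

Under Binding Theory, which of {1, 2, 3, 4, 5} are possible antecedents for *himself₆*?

*himself* is an anaphor, so Principle A applies: it must be bound in its binding domain.
Binding domain of *himself₆*: the embedded TP, whose subject is Rashid₃.
*Victor₁* does not c-command the anaphor → cannot bind it.
*[Victor₁'s colleague]₂* c-commands the anaphor but is outside its binding domain → cannot satisfy Principle A.
*Rashid₃* c-commands the anaphor within its binding domain → licit binder.
*Anton₄* c-commands the anaphor within its binding domain → licit binder.
*Mateo₅* does not c-command the anaphor → cannot bind it.

{3, 4}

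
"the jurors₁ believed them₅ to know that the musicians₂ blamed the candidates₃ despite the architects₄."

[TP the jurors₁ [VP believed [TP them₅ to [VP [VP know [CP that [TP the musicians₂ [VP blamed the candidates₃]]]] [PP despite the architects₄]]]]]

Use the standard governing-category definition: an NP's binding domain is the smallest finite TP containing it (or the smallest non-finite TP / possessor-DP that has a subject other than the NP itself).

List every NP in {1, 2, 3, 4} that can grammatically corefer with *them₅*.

none

*them* is a pronoun, so Principle B applies: it must be free in its binding domain.
Binding domain of *them₅*: the matrix TP, whose subject is the jurors₁.
*the jurors₁* c-commands the pronoun within its binding domain → coindexation would violate Principle B.
*the musicians₂*: the pronoun c-commands this R-expression → coindexation would violate Principle C on *the musicians₂*.
*the candidates₃*: the pronoun c-commands this R-expression → coindexation would violate Principle C on *the candidates₃*.
*the architects₄*: the pronoun c-commands this R-expression → coindexation would violate Principle C on *the architects₄*.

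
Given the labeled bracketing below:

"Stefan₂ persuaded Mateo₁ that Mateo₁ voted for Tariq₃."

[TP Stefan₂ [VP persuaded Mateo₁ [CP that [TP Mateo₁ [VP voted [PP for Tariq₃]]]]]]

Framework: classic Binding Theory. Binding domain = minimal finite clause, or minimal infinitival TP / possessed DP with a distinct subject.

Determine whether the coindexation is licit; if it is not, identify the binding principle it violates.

Principle C

The two coindexed NPs are *Mateo₁* (the higher occurrence) and *Mateo₁* (the lower occurrence).
*Mateo₁* (the lower occurrence) is an R-expression. Principle C requires it to be free everywhere.
*Mateo₁* (the higher occurrence) c-commands it and carries the same index.
The R-expression is bound → Principle C violation.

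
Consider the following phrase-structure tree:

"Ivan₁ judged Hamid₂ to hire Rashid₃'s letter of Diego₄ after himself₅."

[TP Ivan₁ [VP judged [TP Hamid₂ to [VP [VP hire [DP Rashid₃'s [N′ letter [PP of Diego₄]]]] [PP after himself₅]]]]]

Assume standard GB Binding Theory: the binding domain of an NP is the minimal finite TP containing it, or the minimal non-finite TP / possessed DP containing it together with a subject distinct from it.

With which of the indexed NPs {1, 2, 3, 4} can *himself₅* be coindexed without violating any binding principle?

{2}

*himself* is an anaphor, so Principle A applies: it must be bound in its binding domain.
Binding domain of *himself₅*: the embedded TP, whose subject is Hamid₂.
*Ivan₁* c-commands the anaphor but is outside its binding domain → cannot satisfy Principle A.
*Hamid₂* c-commands the anaphor within its binding domain → licit binder.
*Rashid₃* does not c-command the anaphor → cannot bind it.
*Diego₄* does not c-command the anaphor → cannot bind it.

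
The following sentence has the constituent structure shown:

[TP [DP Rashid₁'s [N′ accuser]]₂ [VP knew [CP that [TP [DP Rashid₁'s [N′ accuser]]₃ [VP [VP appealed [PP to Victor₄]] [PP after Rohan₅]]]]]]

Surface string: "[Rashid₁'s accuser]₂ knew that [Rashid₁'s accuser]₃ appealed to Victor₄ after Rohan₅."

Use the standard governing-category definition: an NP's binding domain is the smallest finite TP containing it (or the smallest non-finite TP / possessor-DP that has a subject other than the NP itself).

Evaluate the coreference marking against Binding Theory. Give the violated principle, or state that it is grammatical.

grammatical

The two coindexed NPs are *Rashid₁* and *Rashid₁*.
*Rashid₁* is an R-expression; no coindexed NP c-commands it, so Principle C holds.
*Rashid₁* is an R-expression; *Rashid₁* does not c-command it, and no other NP shares its index, so Principle C is satisfied.
All principles are respected.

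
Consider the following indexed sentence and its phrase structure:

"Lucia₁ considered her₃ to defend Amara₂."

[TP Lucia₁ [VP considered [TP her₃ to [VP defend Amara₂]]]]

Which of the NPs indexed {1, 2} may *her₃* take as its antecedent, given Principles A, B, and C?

*her* is a pronoun, so Principle B applies: it must be free in its binding domain.
Binding domain of *her₃*: the matrix TP, whose subject is Lucia₁.
*Lucia₁* c-commands the pronoun within its binding domain → coindexation would violate Principle B.
*Amara₂*: the pronoun c-commands this R-expression → coindexation would violate Principle C on *Amara₂*.

none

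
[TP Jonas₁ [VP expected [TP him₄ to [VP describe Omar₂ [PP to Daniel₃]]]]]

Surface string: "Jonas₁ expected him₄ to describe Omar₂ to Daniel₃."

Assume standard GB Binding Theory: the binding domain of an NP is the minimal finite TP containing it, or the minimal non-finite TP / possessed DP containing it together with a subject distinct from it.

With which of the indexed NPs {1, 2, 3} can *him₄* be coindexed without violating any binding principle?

none

*him* is a pronoun, so Principle B applies: it must be free in its binding domain.
Binding domain of *him₄*: the matrix TP, whose subject is Jonas₁.
*Jonas₁* c-commands the pronoun within its binding domain → coindexation would violate Principle B.
*Omar₂*: the pronoun c-commands this R-expression → coindexation would violate Principle C on *Omar₂*.
*Daniel₃*: the pronoun c-commands this R-expression → coindexation would violate Principle C on *Daniel₃*.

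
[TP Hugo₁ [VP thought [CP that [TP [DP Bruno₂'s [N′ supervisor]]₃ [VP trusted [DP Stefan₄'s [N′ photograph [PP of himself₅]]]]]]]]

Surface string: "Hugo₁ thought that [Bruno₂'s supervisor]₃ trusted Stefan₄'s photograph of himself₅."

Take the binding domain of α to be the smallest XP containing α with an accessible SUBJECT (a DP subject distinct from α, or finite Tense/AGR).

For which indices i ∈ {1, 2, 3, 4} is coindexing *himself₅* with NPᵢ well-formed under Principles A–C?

{4}

*himself* is an anaphor, so Principle A applies: it must be bound in its binding domain.
Binding domain of *himself₅*: the possessed DP, whose subject is Stefan₄.
*Hugo₁* c-commands the anaphor but is outside its binding domain → cannot satisfy Principle A.
*Bruno₂* does not c-command the anaphor → cannot bind it.
*[Bruno₂'s supervisor]₃* c-commands the anaphor but is outside its binding domain → cannot satisfy Principle A.
*Stefan₄* c-commands the anaphor within its binding domain → licit binder.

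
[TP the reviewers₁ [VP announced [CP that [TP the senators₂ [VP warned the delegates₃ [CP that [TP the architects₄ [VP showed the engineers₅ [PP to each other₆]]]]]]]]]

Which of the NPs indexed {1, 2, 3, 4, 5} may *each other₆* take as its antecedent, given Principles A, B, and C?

*each other* is an anaphor, so Principle A applies: it must be bound in its binding domain.
Binding domain of *each other₆*: the embedded TP, whose subject is the architects₄.
*the reviewers₁* c-commands the anaphor but is outside its binding domain → cannot satisfy Principle A.
*the senators₂* c-commands the anaphor but is outside its binding domain → cannot satisfy Principle A.
*the delegates₃* c-commands the anaphor but is outside its binding domain → cannot satisfy Principle A.
*the architects₄* c-commands the anaphor within its binding domain → licit binder.
*the engineers₅* c-commands the anaphor within its binding domain → licit binder.

{4, 5}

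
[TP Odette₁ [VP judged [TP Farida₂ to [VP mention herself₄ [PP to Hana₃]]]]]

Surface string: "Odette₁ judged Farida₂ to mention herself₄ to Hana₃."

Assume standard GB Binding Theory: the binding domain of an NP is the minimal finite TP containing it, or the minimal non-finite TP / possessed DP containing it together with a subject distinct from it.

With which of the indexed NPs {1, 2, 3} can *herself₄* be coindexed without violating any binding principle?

*herself* is an anaphor, so Principle A applies: it must be bound in its binding domain.
Binding domain of *herself₄*: the embedded TP, whose subject is Farida₂.
*Odette₁* c-commands the anaphor but is outside its binding domain → cannot satisfy Principle A.
*Farida₂* c-commands the anaphor within its binding domain → licit binder.
*Hana₃* does not c-command the anaphor → cannot bind it.

{2}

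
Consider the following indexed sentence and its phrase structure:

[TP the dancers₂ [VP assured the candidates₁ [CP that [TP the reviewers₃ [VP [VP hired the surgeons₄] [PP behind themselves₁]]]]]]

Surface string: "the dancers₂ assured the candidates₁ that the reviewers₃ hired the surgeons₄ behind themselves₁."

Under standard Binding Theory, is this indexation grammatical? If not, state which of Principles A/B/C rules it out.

Principle A

The two coindexed NPs are *the candidates₁* and *themselves₁*.
*themselves₁* is an anaphor. Principle A requires it to be bound within its binding domain — the embedded TP, whose subject is the reviewers₃.
Within that domain it is c-commanded by *the reviewers₃*, which does not share its index.
*the candidates₁* does c-command the anaphor, but from outside its binding domain.
The anaphor is unbound in its domain → Principle A violation.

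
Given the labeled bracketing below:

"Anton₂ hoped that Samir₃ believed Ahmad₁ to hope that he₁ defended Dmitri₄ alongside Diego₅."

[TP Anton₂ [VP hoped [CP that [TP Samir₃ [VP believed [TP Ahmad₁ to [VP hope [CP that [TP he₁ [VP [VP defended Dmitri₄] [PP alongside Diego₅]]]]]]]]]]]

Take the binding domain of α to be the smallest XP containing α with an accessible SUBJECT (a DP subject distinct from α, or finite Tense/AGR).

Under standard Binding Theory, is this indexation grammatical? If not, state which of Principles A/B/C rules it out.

The two coindexed NPs are *Ahmad₁* and *he₁*.
*he₁* is a pronoun; nothing c-commands it within its binding domain (the embedded TP.), so Principle B holds trivially.
*Ahmad₁* is an R-expression; *he₁* does not c-command it, and no other NP shares its index, so Principle C is satisfied.
All principles are respected.

grammatical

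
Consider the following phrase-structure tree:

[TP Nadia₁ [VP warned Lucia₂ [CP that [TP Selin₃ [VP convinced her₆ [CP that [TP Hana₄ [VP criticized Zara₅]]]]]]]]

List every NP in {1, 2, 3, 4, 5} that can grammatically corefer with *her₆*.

{1, 2}

*her* is a pronoun, so Principle B applies: it must be free in its binding domain.
Binding domain of *her₆*: the embedded TP, whose subject is Selin₃.
*Nadia₁* c-commands the pronoun but from outside its binding domain, and is not c-commanded by it → coindexation permitted.
*Lucia₂* c-commands the pronoun but from outside its binding domain, and is not c-commanded by it → coindexation permitted.
*Selin₃* c-commands the pronoun within its binding domain → coindexation would violate Principle B.
*Hana₄*: the pronoun c-commands this R-expression → coindexation would violate Principle C on *Hana₄*.
*Zara₅*: the pronoun c-commands this R-expression → coindexation would violate Principle C on *Zara₅*.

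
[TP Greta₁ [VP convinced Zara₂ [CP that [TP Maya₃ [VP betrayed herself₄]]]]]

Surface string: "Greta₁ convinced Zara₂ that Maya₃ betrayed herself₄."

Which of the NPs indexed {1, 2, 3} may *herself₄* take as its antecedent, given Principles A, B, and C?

{3}

*herself* is an anaphor, so Principle A applies: it must be bound in its binding domain.
Binding domain of *herself₄*: the embedded TP, whose subject is Maya₃.
*Greta₁* c-commands the anaphor but is outside its binding domain → cannot satisfy Principle A.
*Zara₂* c-commands the anaphor but is outside its binding domain → cannot satisfy Principle A.
*Maya₃* c-commands the anaphor within its binding domain → licit binder.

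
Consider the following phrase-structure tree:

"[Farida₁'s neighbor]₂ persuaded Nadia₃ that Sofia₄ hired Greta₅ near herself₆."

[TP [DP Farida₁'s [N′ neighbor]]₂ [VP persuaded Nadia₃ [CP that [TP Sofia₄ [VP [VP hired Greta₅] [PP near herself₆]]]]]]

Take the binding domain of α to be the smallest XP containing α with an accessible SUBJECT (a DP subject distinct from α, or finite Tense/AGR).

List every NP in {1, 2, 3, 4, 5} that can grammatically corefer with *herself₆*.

{4}

*herself* is an anaphor, so Principle A applies: it must be bound in its binding domain.
Binding domain of *herself₆*: the embedded TP, whose subject is Sofia₄.
*Farida₁* does not c-command the anaphor → cannot bind it.
*[Farida₁'s neighbor]₂* c-commands the anaphor but is outside its binding domain → cannot satisfy Principle A.
*Nadia₃* c-commands the anaphor but is outside its binding domain → cannot satisfy Principle A.
*Sofia₄* c-commands the anaphor within its binding domain → licit binder.
*Greta₅* does not c-command the anaphor → cannot bind it.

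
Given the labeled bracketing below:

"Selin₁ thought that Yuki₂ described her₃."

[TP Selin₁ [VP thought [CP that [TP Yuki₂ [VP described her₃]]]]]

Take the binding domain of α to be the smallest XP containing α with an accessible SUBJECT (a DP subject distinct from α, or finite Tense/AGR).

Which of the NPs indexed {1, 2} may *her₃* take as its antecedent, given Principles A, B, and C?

*her* is a pronoun, so Principle B applies: it must be free in its binding domain.
Binding domain of *her₃*: the embedded TP, whose subject is Yuki₂.
*Selin₁* c-commands the pronoun but from outside its binding domain, and is not c-commanded by it → coindexation permitted.
*Yuki₂* c-commands the pronoun within its binding domain → coindexation would violate Principle B.

{1}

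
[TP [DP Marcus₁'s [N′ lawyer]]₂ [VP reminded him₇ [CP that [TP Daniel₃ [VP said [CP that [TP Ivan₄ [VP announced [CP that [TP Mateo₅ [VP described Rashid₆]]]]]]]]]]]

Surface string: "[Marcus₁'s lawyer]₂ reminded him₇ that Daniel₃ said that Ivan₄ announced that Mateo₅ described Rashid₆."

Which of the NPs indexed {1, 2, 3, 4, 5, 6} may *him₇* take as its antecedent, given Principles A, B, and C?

{1}

*him* is a pronoun, so Principle B applies: it must be free in its binding domain.
Binding domain of *him₇*: the matrix TP, whose subject is [Marcus₁'s lawyer]₂.
*Marcus₁* and the pronoun do not c-command one another → neither Principle B nor Principle C is at stake; coindexation permitted.
*[Marcus₁'s lawyer]₂* c-commands the pronoun within its binding domain → coindexation would violate Principle B.
*Daniel₃*: the pronoun c-commands this R-expression → coindexation would violate Principle C on *Daniel₃*.
*Ivan₄*: the pronoun c-commands this R-expression → coindexation would violate Principle C on *Ivan₄*.
*Mateo₅*: the pronoun c-commands this R-expression → coindexation would violate Principle C on *Mateo₅*.
*Rashid₆*: the pronoun c-commands this R-expression → coindexation would violate Principle C on *Rashid₆*.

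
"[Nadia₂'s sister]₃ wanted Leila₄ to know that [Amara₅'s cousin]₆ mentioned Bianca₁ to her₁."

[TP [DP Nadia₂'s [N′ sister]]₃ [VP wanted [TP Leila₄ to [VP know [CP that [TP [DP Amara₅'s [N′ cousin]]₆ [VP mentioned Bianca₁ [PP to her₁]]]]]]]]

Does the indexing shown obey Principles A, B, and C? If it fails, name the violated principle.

The two coindexed NPs are *Bianca₁* and *her₁*.
*her₁* is a pronoun. Its binding domain is the embedded TP, whose subject is [Amara₅'s cousin]₆.
*Bianca₁* c-commands it within that domain and carries the same index.
The pronoun is locally bound → Principle B violation.

Principle B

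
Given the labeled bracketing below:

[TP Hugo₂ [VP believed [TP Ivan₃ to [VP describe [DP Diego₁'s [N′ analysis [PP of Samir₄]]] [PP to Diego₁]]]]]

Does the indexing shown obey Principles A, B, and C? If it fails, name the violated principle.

The two coindexed NPs are *Diego₁* and *Diego₁*.
*Diego₁* is an R-expression; no coindexed NP c-commands it, so Principle C holds.
*Diego₁* is an R-expression; *Diego₁* does not c-command it, and no other NP shares its index, so Principle C is satisfied.
All principles are respected.

grammatical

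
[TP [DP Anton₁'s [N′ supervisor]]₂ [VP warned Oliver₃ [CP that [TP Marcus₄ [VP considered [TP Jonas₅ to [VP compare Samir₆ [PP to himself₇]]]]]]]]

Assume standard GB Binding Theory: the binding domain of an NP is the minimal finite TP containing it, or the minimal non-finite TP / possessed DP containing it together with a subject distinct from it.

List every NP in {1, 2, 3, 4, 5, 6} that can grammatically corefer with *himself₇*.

{5, 6}

*himself* is an anaphor, so Principle A applies: it must be bound in its binding domain.
Binding domain of *himself₇*: the embedded TP, whose subject is Jonas₅.
*Anton₁* does not c-command the anaphor → cannot bind it.
*[Anton₁'s supervisor]₂* c-commands the anaphor but is outside its binding domain → cannot satisfy Principle A.
*Oliver₃* c-commands the anaphor but is outside its binding domain → cannot satisfy Principle A.
*Marcus₄* c-commands the anaphor but is outside its binding domain → cannot satisfy Principle A.
*Jonas₅* c-commands the anaphor within its binding domain → licit binder.
*Samir₆* c-commands the anaphor within its binding domain → licit binder.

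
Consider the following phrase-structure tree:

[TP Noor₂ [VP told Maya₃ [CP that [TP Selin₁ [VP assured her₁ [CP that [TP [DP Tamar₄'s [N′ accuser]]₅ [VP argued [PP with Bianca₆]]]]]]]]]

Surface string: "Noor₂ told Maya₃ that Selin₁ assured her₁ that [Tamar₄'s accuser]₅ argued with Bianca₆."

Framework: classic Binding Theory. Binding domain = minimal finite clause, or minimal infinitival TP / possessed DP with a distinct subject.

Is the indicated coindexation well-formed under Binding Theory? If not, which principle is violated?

The two coindexed NPs are *Selin₁* and *her₁*.
*her₁* is a pronoun. Its binding domain is the embedded TP, whose subject is Selin₁.
*Selin₁* c-commands it within that domain and carries the same index.
The pronoun is locally bound → Principle B violation.

Principle B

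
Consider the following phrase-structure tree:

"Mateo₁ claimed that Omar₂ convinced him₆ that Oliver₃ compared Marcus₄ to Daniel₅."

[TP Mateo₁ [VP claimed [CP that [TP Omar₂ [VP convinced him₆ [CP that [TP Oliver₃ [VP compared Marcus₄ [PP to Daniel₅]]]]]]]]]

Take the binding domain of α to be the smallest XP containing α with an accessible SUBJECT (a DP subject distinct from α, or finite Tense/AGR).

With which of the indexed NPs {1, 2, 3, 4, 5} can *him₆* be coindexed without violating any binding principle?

*him* is a pronoun, so Principle B applies: it must be free in its binding domain.
Binding domain of *him₆*: the embedded TP, whose subject is Omar₂.
*Mateo₁* c-commands the pronoun but from outside its binding domain, and is not c-commanded by it → coindexation permitted.
*Omar₂* c-commands the pronoun within its binding domain → coindexation would violate Principle B.
*Oliver₃*: the pronoun c-commands this R-expression → coindexation would violate Principle C on *Oliver₃*.
*Marcus₄*: the pronoun c-commands this R-expression → coindexation would violate Principle C on *Marcus₄*.
*Daniel₅*: the pronoun c-commands this R-expression → coindexation would violate Principle C on *Daniel₅*.

{1}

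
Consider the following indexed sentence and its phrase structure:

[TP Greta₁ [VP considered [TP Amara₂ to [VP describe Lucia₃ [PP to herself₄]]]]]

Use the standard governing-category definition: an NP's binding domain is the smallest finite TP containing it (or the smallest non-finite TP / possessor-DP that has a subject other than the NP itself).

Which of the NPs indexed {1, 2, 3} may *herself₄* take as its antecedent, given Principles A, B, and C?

*herself* is an anaphor, so Principle A applies: it must be bound in its binding domain.
Binding domain of *herself₄*: the embedded TP, whose subject is Amara₂.
*Greta₁* c-commands the anaphor but is outside its binding domain → cannot satisfy Principle A.
*Amara₂* c-commands the anaphor within its binding domain → licit binder.
*Lucia₃* c-commands the anaphor within its binding domain → licit binder.

{2, 3}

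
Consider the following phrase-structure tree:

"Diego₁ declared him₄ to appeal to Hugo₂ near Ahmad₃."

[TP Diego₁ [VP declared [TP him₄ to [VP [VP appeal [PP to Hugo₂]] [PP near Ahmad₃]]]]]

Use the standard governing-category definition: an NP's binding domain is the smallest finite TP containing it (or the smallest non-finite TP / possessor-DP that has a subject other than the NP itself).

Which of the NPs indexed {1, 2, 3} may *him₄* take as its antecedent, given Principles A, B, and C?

none

*him* is a pronoun, so Principle B applies: it must be free in its binding domain.
Binding domain of *him₄*: the matrix TP, whose subject is Diego₁.
*Diego₁* c-commands the pronoun within its binding domain → coindexation would violate Principle B.
*Hugo₂*: the pronoun c-commands this R-expression → coindexation would violate Principle C on *Hugo₂*.
*Ahmad₃*: the pronoun c-commands this R-expression → coindexation would violate Principle C on *Ahmad₃*.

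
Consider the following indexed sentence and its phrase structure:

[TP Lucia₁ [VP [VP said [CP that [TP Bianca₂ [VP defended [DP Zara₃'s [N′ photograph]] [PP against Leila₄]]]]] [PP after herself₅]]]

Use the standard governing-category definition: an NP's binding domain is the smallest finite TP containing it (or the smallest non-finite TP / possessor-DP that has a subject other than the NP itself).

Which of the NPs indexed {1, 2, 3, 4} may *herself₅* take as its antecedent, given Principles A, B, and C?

*herself* is an anaphor, so Principle A applies: it must be bound in its binding domain.
Binding domain of *herself₅*: the matrix TP, whose subject is Lucia₁.
*Lucia₁* c-commands the anaphor within its binding domain → licit binder.
*Bianca₂* does not c-command the anaphor → cannot bind it.
*Zara₃* does not c-command the anaphor → cannot bind it.
*Leila₄* does not c-command the anaphor → cannot bind it.

{1}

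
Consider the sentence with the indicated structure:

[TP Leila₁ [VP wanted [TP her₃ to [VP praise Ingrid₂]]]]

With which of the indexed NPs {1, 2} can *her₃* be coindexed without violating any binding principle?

*her* is a pronoun, so Principle B applies: it must be free in its binding domain.
Binding domain of *her₃*: the matrix TP, whose subject is Leila₁.
*Leila₁* c-commands the pronoun within its binding domain → coindexation would violate Principle B.
*Ingrid₂*: the pronoun c-commands this R-expression → coindexation would violate Principle C on *Ingrid₂*.

none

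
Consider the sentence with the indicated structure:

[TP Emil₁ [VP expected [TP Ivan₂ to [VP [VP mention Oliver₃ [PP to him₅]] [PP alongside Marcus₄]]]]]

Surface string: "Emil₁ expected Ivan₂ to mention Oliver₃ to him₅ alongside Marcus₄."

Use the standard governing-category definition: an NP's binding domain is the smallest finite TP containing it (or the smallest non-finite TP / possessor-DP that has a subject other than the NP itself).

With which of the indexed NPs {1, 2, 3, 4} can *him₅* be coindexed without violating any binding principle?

{1, 4}

*him* is a pronoun, so Principle B applies: it must be free in its binding domain.
Binding domain of *him₅*: the embedded TP, whose subject is Ivan₂.
*Emil₁* c-commands the pronoun but from outside its binding domain, and is not c-commanded by it → coindexation permitted.
*Ivan₂* c-commands the pronoun within its binding domain → coindexation would violate Principle B.
*Oliver₃* c-commands the pronoun within its binding domain → coindexation would violate Principle B.
*Marcus₄* and the pronoun do not c-command one another → neither Principle B nor Principle C is at stake; coindexation permitted.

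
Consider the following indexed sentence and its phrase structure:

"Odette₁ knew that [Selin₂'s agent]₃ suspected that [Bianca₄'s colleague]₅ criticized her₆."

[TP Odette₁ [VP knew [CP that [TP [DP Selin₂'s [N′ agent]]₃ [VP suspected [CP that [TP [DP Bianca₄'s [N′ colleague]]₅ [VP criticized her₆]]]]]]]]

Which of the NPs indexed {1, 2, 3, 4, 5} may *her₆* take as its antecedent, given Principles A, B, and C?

{1, 2, 3, 4}

*her* is a pronoun, so Principle B applies: it must be free in its binding domain.
Binding domain of *her₆*: the embedded TP, whose subject is [Bianca₄'s colleague]₅.
*Odette₁* c-commands the pronoun but from outside its binding domain, and is not c-commanded by it → coindexation permitted.
*Selin₂* and the pronoun do not c-command one another → neither Principle B nor Principle C is at stake; coindexation permitted.
*[Selin₂'s agent]₃* c-commands the pronoun but from outside its binding domain, and is not c-commanded by it → coindexation permitted.
*Bianca₄* and the pronoun do not c-command one another → neither Principle B nor Principle C is at stake; coindexation permitted.
*[Bianca₄'s colleague]₅* c-commands the pronoun within its binding domain → coindexation would violate Principle B.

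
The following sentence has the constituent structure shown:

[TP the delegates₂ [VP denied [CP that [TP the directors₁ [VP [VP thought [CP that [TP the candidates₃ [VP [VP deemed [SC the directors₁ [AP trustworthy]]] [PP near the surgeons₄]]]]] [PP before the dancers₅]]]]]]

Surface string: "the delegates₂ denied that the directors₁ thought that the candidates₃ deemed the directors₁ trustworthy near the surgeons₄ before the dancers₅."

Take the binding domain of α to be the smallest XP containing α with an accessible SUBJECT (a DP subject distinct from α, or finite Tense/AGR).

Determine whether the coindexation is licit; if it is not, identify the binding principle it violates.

Principle C

The two coindexed NPs are *the directors₁* (the lower occurrence) and *the directors₁* (the higher occurrence).
*the directors₁* (the lower occurrence) is an R-expression. Principle C requires it to be free everywhere.
*the directors₁* (the higher occurrence) c-commands it and carries the same index.
The R-expression is bound → Principle C violation.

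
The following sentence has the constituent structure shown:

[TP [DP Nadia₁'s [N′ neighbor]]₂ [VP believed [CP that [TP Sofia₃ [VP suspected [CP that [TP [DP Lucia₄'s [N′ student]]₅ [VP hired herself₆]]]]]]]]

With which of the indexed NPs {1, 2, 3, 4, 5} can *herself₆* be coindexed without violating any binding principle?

{5}

*herself* is an anaphor, so Principle A applies: it must be bound in its binding domain.
Binding domain of *herself₆*: the embedded TP, whose subject is [Lucia₄'s student]₅.
*Nadia₁* does not c-command the anaphor → cannot bind it.
*[Nadia₁'s neighbor]₂* c-commands the anaphor but is outside its binding domain → cannot satisfy Principle A.
*Sofia₃* c-commands the anaphor but is outside its binding domain → cannot satisfy Principle A.
*Lucia₄* does not c-command the anaphor → cannot bind it.
*[Lucia₄'s student]₅* c-commands the anaphor within its binding domain → licit binder.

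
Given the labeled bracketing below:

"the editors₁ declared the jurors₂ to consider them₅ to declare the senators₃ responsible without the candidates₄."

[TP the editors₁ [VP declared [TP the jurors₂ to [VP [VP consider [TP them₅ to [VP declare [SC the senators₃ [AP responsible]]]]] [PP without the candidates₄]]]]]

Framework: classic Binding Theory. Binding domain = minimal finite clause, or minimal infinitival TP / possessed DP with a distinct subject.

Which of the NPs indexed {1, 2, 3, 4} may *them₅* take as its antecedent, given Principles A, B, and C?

*them* is a pronoun, so Principle B applies: it must be free in its binding domain.
Binding domain of *them₅*: the embedded TP, whose subject is the jurors₂.
*the editors₁* c-commands the pronoun but from outside its binding domain, and is not c-commanded by it → coindexation permitted.
*the jurors₂* c-commands the pronoun within its binding domain → coindexation would violate Principle B.
*the senators₃*: the pronoun c-commands this R-expression → coindexation would violate Principle C on *the senators₃*.
*the candidates₄* and the pronoun do not c-command one another → neither Principle B nor Principle C is at stake; coindexation permitted.

{1, 4}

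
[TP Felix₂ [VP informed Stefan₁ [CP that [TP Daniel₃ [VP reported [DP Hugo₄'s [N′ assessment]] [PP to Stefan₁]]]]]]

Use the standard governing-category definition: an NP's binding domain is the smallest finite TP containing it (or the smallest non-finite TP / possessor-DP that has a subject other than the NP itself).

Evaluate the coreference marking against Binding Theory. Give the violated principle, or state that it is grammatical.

The two coindexed NPs are *Stefan₁* (the higher occurrence) and *Stefan₁* (the lower occurrence).
*Stefan₁* (the lower occurrence) is an R-expression. Principle C requires it to be free everywhere.
*Stefan₁* (the higher occurrence) c-commands it and carries the same index.
The R-expression is bound → Principle C violation.

Principle C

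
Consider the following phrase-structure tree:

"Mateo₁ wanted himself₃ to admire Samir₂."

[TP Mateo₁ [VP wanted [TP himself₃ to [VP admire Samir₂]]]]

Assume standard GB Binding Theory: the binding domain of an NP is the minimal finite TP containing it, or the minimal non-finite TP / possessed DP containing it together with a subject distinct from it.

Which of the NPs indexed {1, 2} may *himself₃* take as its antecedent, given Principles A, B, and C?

{1}

*himself* is an anaphor, so Principle A applies: it must be bound in its binding domain.
Binding domain of *himself₃*: the matrix TP, whose subject is Mateo₁.
*Mateo₁* c-commands the anaphor within its binding domain → licit binder.
*Samir₂* does not c-command the anaphor → cannot bind it.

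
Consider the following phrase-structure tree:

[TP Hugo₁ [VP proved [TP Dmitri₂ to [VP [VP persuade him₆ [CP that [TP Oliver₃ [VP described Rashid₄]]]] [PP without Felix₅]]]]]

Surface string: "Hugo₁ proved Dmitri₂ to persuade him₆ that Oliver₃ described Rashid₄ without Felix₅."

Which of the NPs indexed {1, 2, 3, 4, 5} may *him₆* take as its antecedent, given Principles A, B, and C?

*him* is a pronoun, so Principle B applies: it must be free in its binding domain.
Binding domain of *him₆*: the embedded TP, whose subject is Dmitri₂.
*Hugo₁* c-commands the pronoun but from outside its binding domain, and is not c-commanded by it → coindexation permitted.
*Dmitri₂* c-commands the pronoun within its binding domain → coindexation would violate Principle B.
*Oliver₃*: the pronoun c-commands this R-expression → coindexation would violate Principle C on *Oliver₃*.
*Rashid₄*: the pronoun c-commands this R-expression → coindexation would violate Principle C on *Rashid₄*.
*Felix₅* and the pronoun do not c-command one another → neither Principle B nor Principle C is at stake; coindexation permitted.

{1, 5}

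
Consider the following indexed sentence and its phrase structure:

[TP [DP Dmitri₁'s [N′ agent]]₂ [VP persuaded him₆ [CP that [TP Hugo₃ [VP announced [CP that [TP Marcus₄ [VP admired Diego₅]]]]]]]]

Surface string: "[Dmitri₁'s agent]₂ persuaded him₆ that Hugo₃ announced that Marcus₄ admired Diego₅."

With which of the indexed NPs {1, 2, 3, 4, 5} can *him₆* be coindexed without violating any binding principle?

*him* is a pronoun, so Principle B applies: it must be free in its binding domain.
Binding domain of *him₆*: the matrix TP, whose subject is [Dmitri₁'s agent]₂.
*Dmitri₁* and the pronoun do not c-command one another → neither Principle B nor Principle C is at stake; coindexation permitted.
*[Dmitri₁'s agent]₂* c-commands the pronoun within its binding domain → coindexation would violate Principle B.
*Hugo₃*: the pronoun c-commands this R-expression → coindexation would violate Principle C on *Hugo₃*.
*Marcus₄*: the pronoun c-commands this R-expression → coindexation would violate Principle C on *Marcus₄*.
*Diego₅*: the pronoun c-commands this R-expression → coindexation would violate Principle C on *Diego₅*.

{1}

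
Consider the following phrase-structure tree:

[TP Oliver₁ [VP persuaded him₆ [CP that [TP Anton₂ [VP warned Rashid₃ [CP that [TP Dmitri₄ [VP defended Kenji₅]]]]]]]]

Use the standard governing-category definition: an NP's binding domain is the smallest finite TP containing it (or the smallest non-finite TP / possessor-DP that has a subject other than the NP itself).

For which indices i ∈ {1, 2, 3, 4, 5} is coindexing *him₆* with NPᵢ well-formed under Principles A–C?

*him* is a pronoun, so Principle B applies: it must be free in its binding domain.
Binding domain of *him₆*: the matrix TP, whose subject is Oliver₁.
*Oliver₁* c-commands the pronoun within its binding domain → coindexation would violate Principle B.
*Anton₂*: the pronoun c-commands this R-expression → coindexation would violate Principle C on *Anton₂*.
*Rashid₃*: the pronoun c-commands this R-expression → coindexation would violate Principle C on *Rashid₃*.
*Dmitri₄*: the pronoun c-commands this R-expression → coindexation would violate Principle C on *Dmitri₄*.
*Kenji₅*: the pronoun c-commands this R-expression → coindexation would violate Principle C on *Kenji₅*.

none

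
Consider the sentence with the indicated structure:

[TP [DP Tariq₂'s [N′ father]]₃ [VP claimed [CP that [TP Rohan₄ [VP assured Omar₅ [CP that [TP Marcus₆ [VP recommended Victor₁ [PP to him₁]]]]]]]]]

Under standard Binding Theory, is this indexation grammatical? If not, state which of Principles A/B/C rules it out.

The two coindexed NPs are *Victor₁* and *him₁*.
*him₁* is a pronoun. Its binding domain is the embedded TP, whose subject is Marcus₆.
*Victor₁* c-commands it within that domain and carries the same index.
The pronoun is locally bound → Principle B violation.

Principle B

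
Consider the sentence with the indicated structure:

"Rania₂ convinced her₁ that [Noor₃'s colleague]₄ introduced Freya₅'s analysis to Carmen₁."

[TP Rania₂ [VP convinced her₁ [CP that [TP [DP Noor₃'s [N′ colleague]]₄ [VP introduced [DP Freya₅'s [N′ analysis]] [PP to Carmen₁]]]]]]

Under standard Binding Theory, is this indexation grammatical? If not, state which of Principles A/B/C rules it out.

The two coindexed NPs are *her₁* and *Carmen₁*.
*Carmen₁* is an R-expression. Principle C requires it to be free everywhere.
*her₁* c-commands it and carries the same index.
The R-expression is bound → Principle C violation.

Principle C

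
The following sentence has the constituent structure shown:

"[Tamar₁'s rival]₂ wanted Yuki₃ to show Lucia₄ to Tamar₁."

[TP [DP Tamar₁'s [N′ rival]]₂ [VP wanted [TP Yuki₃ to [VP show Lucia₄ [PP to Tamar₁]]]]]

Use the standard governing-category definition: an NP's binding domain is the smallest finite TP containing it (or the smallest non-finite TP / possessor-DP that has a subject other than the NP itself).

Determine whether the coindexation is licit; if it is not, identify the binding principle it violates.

grammatical

The two coindexed NPs are *Tamar₁* and *Tamar₁*.
*Tamar₁* is an R-expression; no coindexed NP c-commands it, so Principle C holds.
*Tamar₁* is an R-expression; *Tamar₁* does not c-command it, and no other NP shares its index, so Principle C is satisfied.
All principles are respected.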